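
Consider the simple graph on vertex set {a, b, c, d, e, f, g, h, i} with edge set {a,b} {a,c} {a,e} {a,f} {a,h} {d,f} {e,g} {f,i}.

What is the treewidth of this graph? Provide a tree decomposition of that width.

Every bag has size at most 2, so the width is 2 − 1 = 1 and tw(G) ≤ 1. G has an edge, so its treewidth is at least 1. The upper and lower bounds meet at 1, so that is the treewidth.

Treewidth 1.
One such decomposition:
Bags: B1 = {a, e}  B2 = {a, f}  B3 = {a, c}  B4 = {e, g}  B5 = {a, h}  B6 = {f, i}  B7 = {d, f}  B8 = {a, b}
Tree: B1–B2, B2–B3, B1–B4, B2–B5, B2–B6, B6–B7, B1–B8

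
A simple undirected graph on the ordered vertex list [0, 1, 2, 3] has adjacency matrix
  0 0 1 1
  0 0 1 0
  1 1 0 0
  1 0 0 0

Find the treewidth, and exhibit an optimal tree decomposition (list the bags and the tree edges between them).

The largest bag has 2 vertices, giving width 1; this decomposition certifies tw(G) ≤ 1. Since G has at least one edge (e.g. 2–0), it is not an edgeless graph, so tw(G) ≥ 1. Therefore the treewidth is 1.

Treewidth 1.
One such decomposition:
Bags: B1 = {0, 2}  B2 = {0, 3}  B3 = {1, 2}
Tree: B1–B2, B1–B3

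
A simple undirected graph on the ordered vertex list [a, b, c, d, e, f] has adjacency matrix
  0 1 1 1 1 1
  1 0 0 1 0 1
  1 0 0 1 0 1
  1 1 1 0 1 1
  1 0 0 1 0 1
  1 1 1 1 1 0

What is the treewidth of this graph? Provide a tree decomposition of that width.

Every bag has size at most 4, so the width is 4 − 1 = 3 and tw(G) ≤ 3. On the other hand G contains the 4-clique {a, d, e, f}. A clique must lie in a single bag of any decomposition, so no decomposition can have width below 3. Therefore the treewidth is 3.

Treewidth 3.
One such decomposition:
Bags: B1 = {a, b, d, f}  B2 = {a, d, e, f}  B3 = {a, c, d, f}
Tree: B1–B2, B2–B3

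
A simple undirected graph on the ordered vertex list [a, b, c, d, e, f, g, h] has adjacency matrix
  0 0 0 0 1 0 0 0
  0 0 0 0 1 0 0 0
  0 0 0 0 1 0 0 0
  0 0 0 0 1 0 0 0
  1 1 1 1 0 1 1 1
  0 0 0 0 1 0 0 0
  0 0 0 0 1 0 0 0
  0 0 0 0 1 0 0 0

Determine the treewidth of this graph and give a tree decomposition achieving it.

Treewidth 1.
Bags: B1 = {b, e}  B2 = {e, g}  B3 = {e, f}  B4 = {a, e}  B5 = {c, e}  B6 = {e, h}  B7 = {d, e}
Tree: B1–B2, B1–B3, B1–B4, B3–B5, B5–B6, B3–B7

Every bag has size at most 2, so the width is 2 − 1 = 1 and tw(G) ≤ 1. Any graph with an edge has treewidth ≥ 1, and G has the edge e–b. Hence tw(G) = 1 exactly.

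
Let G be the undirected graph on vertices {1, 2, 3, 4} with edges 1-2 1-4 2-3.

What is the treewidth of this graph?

A width-1 tree decomposition is:
Bags: B1 = {2, 3}  B2 = {1, 2}  B3 = {1, 4}
Tree: B1–B2, B2–B3
Each bag holds 2 vertices, so the decomposition has width 1, which upper-bounds the treewidth. G has an edge, so its treewidth is at least 1. Therefore the treewidth is 1.

1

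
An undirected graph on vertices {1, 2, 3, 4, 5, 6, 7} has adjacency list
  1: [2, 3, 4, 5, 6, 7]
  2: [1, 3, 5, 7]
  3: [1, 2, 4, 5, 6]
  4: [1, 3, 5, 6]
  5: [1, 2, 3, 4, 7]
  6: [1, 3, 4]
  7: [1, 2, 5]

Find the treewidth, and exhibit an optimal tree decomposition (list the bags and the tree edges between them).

The largest bag has 4 vertices, giving width 3; this decomposition certifies tw(G) ≤ 3. Conversely, {1, 2, 3, 5} is a clique of size 4, and the vertices of any clique must share a bag in every tree decomposition; so some bag has ≥ 4 vertices and tw(G) ≥ 3. Hence tw(G) = 3 exactly.

Treewidth 3.
One such decomposition:
Bags: B1 = {1, 3, 4, 5}  B2 = {1, 3, 4, 6}  B3 = {1, 2, 3, 5}  B4 = {1, 2, 5, 7}
Tree: B1–B2, B1–B3, B3–B4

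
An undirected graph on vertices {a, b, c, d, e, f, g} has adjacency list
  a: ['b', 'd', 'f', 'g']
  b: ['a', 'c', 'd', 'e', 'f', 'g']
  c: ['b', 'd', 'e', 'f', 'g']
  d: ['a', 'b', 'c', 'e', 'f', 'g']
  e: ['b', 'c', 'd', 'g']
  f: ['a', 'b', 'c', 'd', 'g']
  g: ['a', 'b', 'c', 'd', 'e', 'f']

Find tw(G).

4

A width-4 tree decomposition is:
Bags: B1 = {a, b, d, f, g}  B2 = {b, c, d, f, g}  B3 = {b, c, d, e, g}
Tree: B1–B2, B2–B3
Every bag has size at most 5, so the width is 5 − 1 = 4 and tw(G) ≤ 4. Conversely, {b, c, d, e, g} is a clique of size 5, and the vertices of any clique must share a bag in every tree decomposition; so some bag has ≥ 5 vertices and tw(G) ≥ 4. The upper and lower bounds meet at 4, so that is the treewidth.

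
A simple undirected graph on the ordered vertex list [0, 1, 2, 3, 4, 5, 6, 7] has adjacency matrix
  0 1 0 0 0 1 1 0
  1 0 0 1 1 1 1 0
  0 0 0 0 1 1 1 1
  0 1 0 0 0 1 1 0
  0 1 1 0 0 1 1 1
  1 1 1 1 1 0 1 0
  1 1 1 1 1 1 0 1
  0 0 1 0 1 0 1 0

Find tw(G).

3

A width-3 tree decomposition is:
Bags: B1 = {2, 4, 5, 6}  B2 = {1, 4, 5, 6}  B3 = {0, 1, 5, 6}  B4 = {2, 4, 6, 7}  B5 = {1, 3, 5, 6}
Tree: B1–B2, B2–B3, B1–B4, B3–B5
Each bag holds 4 vertices, so the decomposition has width 3, which upper-bounds the treewidth. On the other hand G contains the 4-clique {0, 1, 5, 6}. A clique must lie in a single bag of any decomposition, so no decomposition can have width below 3. Therefore the treewidth is 3.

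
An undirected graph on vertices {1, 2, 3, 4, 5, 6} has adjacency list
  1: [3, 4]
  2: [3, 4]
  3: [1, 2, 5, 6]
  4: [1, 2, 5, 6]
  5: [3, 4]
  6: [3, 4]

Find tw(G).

A width-2 tree decomposition is:
Bags: B1 = {3, 4, 6}  B2 = {1, 3, 4}  B3 = {3, 4, 5}  B4 = {2, 3, 4}
Tree: B1–B2, B2–B3, B3–B4
Every bag has size at most 3, so the width is 3 − 1 = 2 and tw(G) ≤ 2. The edges 4–6–3–1–4 form a cycle, so G is not a tree and its treewidth is at least 2. Hence tw(G) = 2 exactly.

2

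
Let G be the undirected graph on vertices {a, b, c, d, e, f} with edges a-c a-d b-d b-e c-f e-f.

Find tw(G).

A width-2 tree decomposition is:
Bags: B1 = {b, d, e}  B2 = {a, d, e}  B3 = {a, c, e}  B4 = {c, e, f}
Tree: B1–B2, B2–B3, B3–B4
Each bag holds 3 vertices, so the decomposition has width 2, which upper-bounds the treewidth. Since e–b–d–a–c–f–e is a cycle in G, G is not acyclic. Forests are exactly the graphs of treewidth ≤ 1, so tw(G) ≥ 2. The upper and lower bounds meet at 2, so that is the treewidth.

2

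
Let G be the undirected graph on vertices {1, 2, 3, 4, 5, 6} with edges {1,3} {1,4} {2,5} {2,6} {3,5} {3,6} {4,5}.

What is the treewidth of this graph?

2

A width-2 tree decomposition is:
Bags: B1 = {1, 3, 4}  B2 = {3, 4, 5}  B3 = {3, 5, 6}  B4 = {2, 5, 6}
Tree: B1–B2, B2–B3, B3–B4
Every bag has size at most 3, so the width is 3 − 1 = 2 and tw(G) ≤ 2. For the lower bound, G contains the cycle 1–4–5–3–1, so G is not a forest; only forests have treewidth ≤ 1, hence tw(G) ≥ 2. The upper and lower bounds meet at 2, so that is the treewidth.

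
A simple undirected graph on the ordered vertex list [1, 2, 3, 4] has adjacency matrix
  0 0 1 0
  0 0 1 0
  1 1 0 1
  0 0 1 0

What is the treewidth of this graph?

A width-1 tree decomposition is:
Bags: B1 = {2, 3}  B2 = {1, 3}  B3 = {3, 4}
Tree: B1–B2, B2–B3
Each bag holds 2 vertices, so the decomposition has width 1, which upper-bounds the treewidth. Since G has at least one edge (e.g. 2–3), it is not an edgeless graph, so tw(G) ≥ 1. Combining the bounds, tw(G) = 1.

1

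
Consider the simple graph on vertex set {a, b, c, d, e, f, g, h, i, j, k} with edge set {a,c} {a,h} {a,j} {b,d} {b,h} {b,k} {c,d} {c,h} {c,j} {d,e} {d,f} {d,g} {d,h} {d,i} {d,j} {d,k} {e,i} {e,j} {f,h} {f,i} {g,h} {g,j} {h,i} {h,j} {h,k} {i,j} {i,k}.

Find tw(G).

3

A width-3 tree decomposition is:
Bags: B1 = {d, h, i, k}  B2 = {d, h, i, j}  B3 = {c, d, h, j}  B4 = {d, e, i, j}  B5 = {d, g, h, j}  B6 = {b, d, h, k}  B7 = {d, f, h, i}  B8 = {a, c, h, j}
Tree: B1–B2, B2–B3, B2–B4, B3–B5, B1–B6, B1–B7, B3–B8
Each bag holds 4 vertices, so the decomposition has width 3, which upper-bounds the treewidth. On the other hand G contains the 4-clique {d, e, i, j}. A clique must lie in a single bag of any decomposition, so no decomposition can have width below 3. Hence tw(G) = 3 exactly.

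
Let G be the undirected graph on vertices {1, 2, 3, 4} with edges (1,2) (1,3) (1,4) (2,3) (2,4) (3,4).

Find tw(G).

A width-3 tree decomposition is:
Bags: B1 = {1, 2, 3, 4}
Tree: (single bag)
With just one bag of size 4, the width is 4 − 1 = 3, so tw(G) ≤ 3. On the other hand G contains the 4-clique {1, 2, 3, 4}. A clique must lie in a single bag of any decomposition, so no decomposition can have width below 3. Combining the bounds, tw(G) = 3.

3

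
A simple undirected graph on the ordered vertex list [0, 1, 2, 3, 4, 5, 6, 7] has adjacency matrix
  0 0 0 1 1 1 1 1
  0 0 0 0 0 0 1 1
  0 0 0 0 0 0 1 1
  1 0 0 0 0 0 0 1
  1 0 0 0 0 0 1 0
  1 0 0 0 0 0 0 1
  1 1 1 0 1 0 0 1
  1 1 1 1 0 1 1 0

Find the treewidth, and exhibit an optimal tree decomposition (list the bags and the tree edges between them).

Treewidth 2.
Bags: B1 = {0, 3, 7}  B2 = {0, 6, 7}  B3 = {2, 6, 7}  B4 = {0, 5, 7}  B5 = {1, 6, 7}  B6 = {0, 4, 6}
Tree: B1–B2, B2–B3, B1–B4, B3–B5, B2–B6

Every bag has size at most 3, so the width is 3 − 1 = 2 and tw(G) ≤ 2. For the lower bound, the 3 vertices {0, 4, 6} are pairwise adjacent, and any tree decomposition puts a clique entirely inside one bag — forcing width ≥ 2. Combining the bounds, tw(G) = 2.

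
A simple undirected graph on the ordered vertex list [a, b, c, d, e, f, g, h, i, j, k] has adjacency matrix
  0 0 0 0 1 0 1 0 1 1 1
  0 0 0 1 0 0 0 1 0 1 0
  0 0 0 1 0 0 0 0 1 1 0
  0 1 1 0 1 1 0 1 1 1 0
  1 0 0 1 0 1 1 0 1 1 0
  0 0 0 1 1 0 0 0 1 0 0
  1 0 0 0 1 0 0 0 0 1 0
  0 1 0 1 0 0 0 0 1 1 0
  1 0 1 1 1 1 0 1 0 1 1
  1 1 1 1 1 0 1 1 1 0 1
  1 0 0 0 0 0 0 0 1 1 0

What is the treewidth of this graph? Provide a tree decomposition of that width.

Every bag has size at most 4, so the width is 4 − 1 = 3 and tw(G) ≤ 3. Conversely, {a, e, g, j} is a clique of size 4, and the vertices of any clique must share a bag in every tree decomposition; so some bag has ≥ 4 vertices and tw(G) ≥ 3. Hence tw(G) = 3 exactly.

Treewidth 3.
One such decomposition:
Bags: B1 = {b, d, h, j}  B2 = {d, h, i, j}  B3 = {d, e, i, j}  B4 = {a, e, i, j}  B5 = {a, e, g, j}  B6 = {c, d, i, j}  B7 = {a, i, j, k}  B8 = {d, e, f, i}
Tree: B1–B2, B2–B3, B3–B4, B4–B5, B2–B6, B4–B7, B3–B8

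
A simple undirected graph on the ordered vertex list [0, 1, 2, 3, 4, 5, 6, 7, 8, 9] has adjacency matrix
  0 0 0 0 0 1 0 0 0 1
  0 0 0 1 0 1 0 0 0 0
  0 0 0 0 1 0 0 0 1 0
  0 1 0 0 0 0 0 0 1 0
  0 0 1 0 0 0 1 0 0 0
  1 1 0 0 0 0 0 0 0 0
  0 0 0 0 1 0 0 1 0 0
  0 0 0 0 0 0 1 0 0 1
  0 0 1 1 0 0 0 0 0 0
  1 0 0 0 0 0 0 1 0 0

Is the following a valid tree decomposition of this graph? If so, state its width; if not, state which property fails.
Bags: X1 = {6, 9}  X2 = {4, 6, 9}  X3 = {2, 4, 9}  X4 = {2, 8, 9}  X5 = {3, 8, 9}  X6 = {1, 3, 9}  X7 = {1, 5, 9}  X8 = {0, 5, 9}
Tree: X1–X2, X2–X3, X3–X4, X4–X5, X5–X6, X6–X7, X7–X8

No — vertex 7 appears in no bag.

A tree decomposition must satisfy three properties: every vertex lies in some bag; for every edge, both endpoints lie together in some bag; and for every vertex, the bags containing it form a connected subtree. Here vertex 7 appears in no bag, so the decomposition is invalid.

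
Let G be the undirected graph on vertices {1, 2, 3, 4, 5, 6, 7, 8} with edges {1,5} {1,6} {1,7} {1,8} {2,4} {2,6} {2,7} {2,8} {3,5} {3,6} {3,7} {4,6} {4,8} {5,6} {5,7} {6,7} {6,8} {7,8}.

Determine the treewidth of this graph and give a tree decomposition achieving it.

Treewidth 3.
One such decomposition:
Bags: B1 = {1, 5, 6, 7}  B2 = {1, 6, 7, 8}  B3 = {3, 5, 6, 7}  B4 = {2, 6, 7, 8}  B5 = {2, 4, 6, 8}
Tree: B1–B2, B1–B3, B2–B4, B4–B5

Each bag holds 4 vertices, so the decomposition has width 3, which upper-bounds the treewidth. Conversely, {2, 4, 6, 8} is a clique of size 4, and the vertices of any clique must share a bag in every tree decomposition; so some bag has ≥ 4 vertices and tw(G) ≥ 3. The upper and lower bounds meet at 3, so that is the treewidth.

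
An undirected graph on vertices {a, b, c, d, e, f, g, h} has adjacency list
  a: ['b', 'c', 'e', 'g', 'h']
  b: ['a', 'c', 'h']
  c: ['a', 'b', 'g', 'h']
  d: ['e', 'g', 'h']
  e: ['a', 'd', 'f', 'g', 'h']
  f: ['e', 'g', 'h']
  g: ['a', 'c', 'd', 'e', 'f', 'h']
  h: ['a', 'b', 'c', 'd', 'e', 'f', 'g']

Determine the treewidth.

3

A width-3 tree decomposition is:
Bags: B1 = {e, f, g, h}  B2 = {a, e, g, h}  B3 = {d, e, g, h}  B4 = {a, c, g, h}  B5 = {a, b, c, h}
Tree: B1–B2, B1–B3, B2–B4, B4–B5
Each bag holds 4 vertices, so the decomposition has width 3, which upper-bounds the treewidth. Conversely, {d, e, g, h} is a clique of size 4, and the vertices of any clique must share a bag in every tree decomposition; so some bag has ≥ 4 vertices and tw(G) ≥ 3. Combining the bounds, tw(G) = 3.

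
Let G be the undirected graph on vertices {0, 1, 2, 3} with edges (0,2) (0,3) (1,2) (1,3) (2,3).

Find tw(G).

2

A width-2 tree decomposition is:
Bags: B1 = {0, 2, 3}  B2 = {1, 2, 3}
Tree: B1–B2
Every bag has size at most 3, so the width is 3 − 1 = 2 and tw(G) ≤ 2. For the lower bound, the 3 vertices {0, 2, 3} are pairwise adjacent, and any tree decomposition puts a clique entirely inside one bag — forcing width ≥ 2. Therefore the treewidth is 2.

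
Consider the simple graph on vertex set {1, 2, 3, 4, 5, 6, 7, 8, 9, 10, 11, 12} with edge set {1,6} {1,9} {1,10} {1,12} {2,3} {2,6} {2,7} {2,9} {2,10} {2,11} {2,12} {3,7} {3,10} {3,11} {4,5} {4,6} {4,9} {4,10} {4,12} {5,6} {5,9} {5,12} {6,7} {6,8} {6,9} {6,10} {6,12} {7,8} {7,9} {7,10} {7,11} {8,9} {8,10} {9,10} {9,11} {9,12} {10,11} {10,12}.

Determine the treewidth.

4

A width-4 tree decomposition is:
Bags: B1 = {2, 6, 9, 10, 12}  B2 = {1, 6, 9, 10, 12}  B3 = {2, 6, 7, 9, 10}  B4 = {2, 7, 9, 10, 11}  B5 = {2, 3, 7, 10, 11}  B6 = {4, 6, 9, 10, 12}  B7 = {4, 5, 6, 9, 12}  B8 = {6, 7, 8, 9, 10}
Tree: B1–B2, B1–B3, B3–B4, B4–B5, B1–B6, B6–B7, B3–B8
Every bag has size at most 5, so the width is 5 − 1 = 4 and tw(G) ≤ 4. Conversely, {2, 7, 9, 10, 11} is a clique of size 5, and the vertices of any clique must share a bag in every tree decomposition; so some bag has ≥ 5 vertices and tw(G) ≥ 4. Combining the bounds, tw(G) = 4.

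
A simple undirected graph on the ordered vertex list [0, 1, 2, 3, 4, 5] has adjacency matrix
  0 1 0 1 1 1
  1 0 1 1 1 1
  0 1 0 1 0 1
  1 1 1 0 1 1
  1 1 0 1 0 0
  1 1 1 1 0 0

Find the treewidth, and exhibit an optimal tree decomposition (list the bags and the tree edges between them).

The largest bag has 4 vertices, giving width 3; this decomposition certifies tw(G) ≤ 3. Conversely, {0, 1, 3, 4} is a clique of size 4, and the vertices of any clique must share a bag in every tree decomposition; so some bag has ≥ 4 vertices and tw(G) ≥ 3. Combining the bounds, tw(G) = 3.

Treewidth 3.
One optimal decomposition is:
Bags: B1 = {0, 1, 3, 4}  B2 = {0, 1, 3, 5}  B3 = {1, 2, 3, 5}
Tree: B1–B2, B2–B3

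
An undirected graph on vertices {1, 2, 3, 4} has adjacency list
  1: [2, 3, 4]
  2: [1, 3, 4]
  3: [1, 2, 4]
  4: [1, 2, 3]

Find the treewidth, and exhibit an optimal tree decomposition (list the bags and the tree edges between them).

A single bag containing all 4 vertices is trivially a valid decomposition of width 3. For the lower bound, the 4 vertices {1, 2, 3, 4} are pairwise adjacent, and any tree decomposition puts a clique entirely inside one bag — forcing width ≥ 3. Combining the bounds, tw(G) = 3.

Treewidth 3.
One such decomposition:
Bags: B1 = {1, 2, 3, 4}
Tree: (single bag)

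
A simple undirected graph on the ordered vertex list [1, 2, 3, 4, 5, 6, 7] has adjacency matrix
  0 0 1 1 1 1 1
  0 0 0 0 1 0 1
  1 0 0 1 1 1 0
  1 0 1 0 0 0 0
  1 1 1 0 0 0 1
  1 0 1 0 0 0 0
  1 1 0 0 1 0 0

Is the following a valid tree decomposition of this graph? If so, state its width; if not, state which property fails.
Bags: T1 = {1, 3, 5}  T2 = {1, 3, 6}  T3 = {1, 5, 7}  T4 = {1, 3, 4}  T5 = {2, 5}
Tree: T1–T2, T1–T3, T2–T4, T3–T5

A tree decomposition must satisfy three properties: every vertex lies in some bag; for every edge, both endpoints lie together in some bag; and for every vertex, the bags containing it form a connected subtree. Here edge (7,2) lies in no bag, so the decomposition is invalid.

No — edge (7,2) lies in no bag.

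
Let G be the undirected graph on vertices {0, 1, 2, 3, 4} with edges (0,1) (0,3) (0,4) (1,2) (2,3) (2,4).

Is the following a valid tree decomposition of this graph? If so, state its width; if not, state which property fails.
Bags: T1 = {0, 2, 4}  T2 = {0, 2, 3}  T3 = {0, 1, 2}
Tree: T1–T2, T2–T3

Checking the three conditions: (i) the bags cover all of {0, 1, 2, 3, 4}; (ii) for each edge, some bag contains both endpoints; (iii) the bags containing any fixed vertex form a subtree. All hold, so the decomposition is valid with width 3 − 1 = 2.

Yes; width 2.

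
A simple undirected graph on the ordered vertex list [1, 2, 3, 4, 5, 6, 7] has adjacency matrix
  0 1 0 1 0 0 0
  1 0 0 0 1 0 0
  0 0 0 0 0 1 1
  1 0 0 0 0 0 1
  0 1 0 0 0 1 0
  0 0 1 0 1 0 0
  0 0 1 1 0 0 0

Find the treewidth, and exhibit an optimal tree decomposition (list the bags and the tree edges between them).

Each bag holds 3 vertices, so the decomposition has width 2, which upper-bounds the treewidth. Since 1–2–5–6–3–7–4–1 is a cycle in G, G is not acyclic. Forests are exactly the graphs of treewidth ≤ 1, so tw(G) ≥ 2. Hence tw(G) = 2 exactly.

Treewidth 2.
One optimal decomposition is:
Bags: B1 = {1, 2, 5}  B2 = {1, 5, 6}  B3 = {1, 3, 6}  B4 = {1, 3, 7}  B5 = {1, 4, 7}
Tree: B1–B2, B2–B3, B3–B4, B4–B5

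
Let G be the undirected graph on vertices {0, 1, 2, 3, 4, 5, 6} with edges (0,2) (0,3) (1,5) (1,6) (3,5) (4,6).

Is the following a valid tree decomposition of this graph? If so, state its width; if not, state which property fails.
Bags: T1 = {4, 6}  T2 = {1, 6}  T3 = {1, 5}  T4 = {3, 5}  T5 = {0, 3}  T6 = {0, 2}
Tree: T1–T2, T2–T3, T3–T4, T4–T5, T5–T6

Checking the three conditions: (i) the bags cover all of {0, 1, 2, 3, 4, 5, 6}; (ii) for each edge, some bag contains both endpoints; (iii) the bags containing any fixed vertex form a subtree. All hold, so the decomposition is valid with width 2 − 1 = 1.

Yes; width 1.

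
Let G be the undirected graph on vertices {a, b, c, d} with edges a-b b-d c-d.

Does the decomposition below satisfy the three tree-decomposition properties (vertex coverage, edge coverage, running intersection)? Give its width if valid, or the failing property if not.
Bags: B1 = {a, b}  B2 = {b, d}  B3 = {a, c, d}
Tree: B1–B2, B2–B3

A tree decomposition must satisfy three properties: every vertex lies in some bag; for every edge, both endpoints lie together in some bag; and for every vertex, the bags containing it form a connected subtree. Here bags containing vertex a are not connected in the tree, so the decomposition is invalid.

No — bags containing vertex a are not connected in the tree.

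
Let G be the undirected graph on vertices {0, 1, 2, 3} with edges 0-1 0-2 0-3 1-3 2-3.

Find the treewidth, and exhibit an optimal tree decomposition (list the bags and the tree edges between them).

Treewidth 2.
One such decomposition:
Bags: B1 = {0, 2, 3}  B2 = {0, 1, 3}
Tree: B1–B2

Each bag holds 3 vertices, so the decomposition has width 2, which upper-bounds the treewidth. On the other hand G contains the 3-clique {0, 1, 3}. A clique must lie in a single bag of any decomposition, so no decomposition can have width below 2. Therefore the treewidth is 2.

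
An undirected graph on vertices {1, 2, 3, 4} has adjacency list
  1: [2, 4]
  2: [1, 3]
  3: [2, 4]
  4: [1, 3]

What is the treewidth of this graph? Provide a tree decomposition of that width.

Each bag holds 3 vertices, so the decomposition has width 2, which upper-bounds the treewidth. Since 2–3–4–1–2 is a cycle in G, G is not acyclic. Forests are exactly the graphs of treewidth ≤ 1, so tw(G) ≥ 2. The upper and lower bounds meet at 2, so that is the treewidth.

Treewidth 2.
One such decomposition:
Bags: B1 = {2, 3, 4}  B2 = {1, 2, 4}
Tree: B1–B2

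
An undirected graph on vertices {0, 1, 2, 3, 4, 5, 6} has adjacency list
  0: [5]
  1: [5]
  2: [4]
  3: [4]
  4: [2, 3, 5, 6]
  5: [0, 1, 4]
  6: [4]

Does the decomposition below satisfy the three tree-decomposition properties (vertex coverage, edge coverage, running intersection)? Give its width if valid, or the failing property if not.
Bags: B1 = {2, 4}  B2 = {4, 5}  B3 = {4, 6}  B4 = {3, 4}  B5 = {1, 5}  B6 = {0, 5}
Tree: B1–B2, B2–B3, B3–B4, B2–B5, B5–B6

Yes; width 1.

Checking the three conditions: (i) the bags cover all of {0, 1, 2, 3, 4, 5, 6}; (ii) for each edge, some bag contains both endpoints; (iii) the bags containing any fixed vertex form a subtree. All hold, so the decomposition is valid with width 2 − 1 = 1.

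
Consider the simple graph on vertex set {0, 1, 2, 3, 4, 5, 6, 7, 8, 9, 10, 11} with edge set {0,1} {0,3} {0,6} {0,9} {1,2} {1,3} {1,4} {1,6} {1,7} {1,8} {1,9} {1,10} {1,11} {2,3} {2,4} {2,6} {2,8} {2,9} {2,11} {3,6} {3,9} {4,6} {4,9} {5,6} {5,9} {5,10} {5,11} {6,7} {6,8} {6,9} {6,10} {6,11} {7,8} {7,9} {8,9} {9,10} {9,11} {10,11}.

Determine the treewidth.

4

A width-4 tree decomposition is:
Bags: B1 = {1, 2, 3, 6, 9}  B2 = {1, 2, 6, 9, 11}  B3 = {1, 6, 9, 10, 11}  B4 = {1, 2, 6, 8, 9}  B5 = {5, 6, 9, 10, 11}  B6 = {1, 6, 7, 8, 9}  B7 = {1, 2, 4, 6, 9}  B8 = {0, 1, 3, 6, 9}
Tree: B1–B2, B2–B3, B2–B4, B3–B5, B4–B6, B1–B7, B1–B8
Every bag has size at most 5, so the width is 5 − 1 = 4 and tw(G) ≤ 4. On the other hand G contains the 5-clique {0, 1, 3, 6, 9}. A clique must lie in a single bag of any decomposition, so no decomposition can have width below 4. Therefore the treewidth is 4.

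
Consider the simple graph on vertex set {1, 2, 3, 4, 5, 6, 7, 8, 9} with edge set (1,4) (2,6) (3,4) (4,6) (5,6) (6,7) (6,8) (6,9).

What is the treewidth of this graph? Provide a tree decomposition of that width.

The largest bag has 2 vertices, giving width 1; this decomposition certifies tw(G) ≤ 1. Any graph with an edge has treewidth ≥ 1, and G has the edge 7–6. Therefore the treewidth is 1.

Treewidth 1.
One optimal decomposition is:
Bags: B1 = {6, 7}  B2 = {6, 8}  B3 = {4, 6}  B4 = {3, 4}  B5 = {6, 9}  B6 = {2, 6}  B7 = {5, 6}  B8 = {1, 4}
Tree: B1–B2, B2–B3, B3–B4, B3–B5, B3–B6, B3–B7, B3–B8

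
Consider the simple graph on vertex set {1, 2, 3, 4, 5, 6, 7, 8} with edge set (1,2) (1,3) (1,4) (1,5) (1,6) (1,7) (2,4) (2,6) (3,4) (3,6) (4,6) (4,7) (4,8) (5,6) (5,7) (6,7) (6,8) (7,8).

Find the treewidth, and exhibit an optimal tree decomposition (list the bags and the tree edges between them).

Every bag has size at most 4, so the width is 4 − 1 = 3 and tw(G) ≤ 3. On the other hand G contains the 4-clique {4, 6, 7, 8}. A clique must lie in a single bag of any decomposition, so no decomposition can have width below 3. The upper and lower bounds meet at 3, so that is the treewidth.

Treewidth 3.
One optimal decomposition is:
Bags: B1 = {1, 3, 4, 6}  B2 = {1, 4, 6, 7}  B3 = {4, 6, 7, 8}  B4 = {1, 5, 6, 7}  B5 = {1, 2, 4, 6}
Tree: B1–B2, B2–B3, B2–B4, B1–B5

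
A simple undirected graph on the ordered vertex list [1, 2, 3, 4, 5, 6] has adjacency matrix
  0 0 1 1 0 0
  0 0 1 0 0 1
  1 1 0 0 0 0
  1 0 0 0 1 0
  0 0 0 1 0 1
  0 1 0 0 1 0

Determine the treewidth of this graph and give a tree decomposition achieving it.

Treewidth 2.
One optimal decomposition is:
Bags: B1 = {2, 3, 6}  B2 = {1, 3, 6}  B3 = {1, 4, 6}  B4 = {4, 5, 6}
Tree: B1–B2, B2–B3, B3–B4

Every bag has size at most 3, so the width is 3 − 1 = 2 and tw(G) ≤ 2. Since 6–2–3–1–4–5–6 is a cycle in G, G is not acyclic. Forests are exactly the graphs of treewidth ≤ 1, so tw(G) ≥ 2. The upper and lower bounds meet at 2, so that is the treewidth.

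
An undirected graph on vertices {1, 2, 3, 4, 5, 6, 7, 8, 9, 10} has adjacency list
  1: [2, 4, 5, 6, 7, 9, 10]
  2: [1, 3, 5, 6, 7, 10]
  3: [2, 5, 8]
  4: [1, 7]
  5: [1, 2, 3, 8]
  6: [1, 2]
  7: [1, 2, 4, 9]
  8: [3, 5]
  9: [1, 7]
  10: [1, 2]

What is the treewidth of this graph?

2

A width-2 tree decomposition is:
Bags: B1 = {2, 3, 5}  B2 = {1, 2, 5}  B3 = {1, 2, 7}  B4 = {1, 7, 9}  B5 = {3, 5, 8}  B6 = {1, 2, 10}  B7 = {1, 2, 6}  B8 = {1, 4, 7}
Tree: B1–B2, B2–B3, B3–B4, B1–B5, B3–B6, B3–B7, B3–B8
Each bag holds 3 vertices, so the decomposition has width 2, which upper-bounds the treewidth. Conversely, {3, 5, 8} is a clique of size 3, and the vertices of any clique must share a bag in every tree decomposition; so some bag has ≥ 3 vertices and tw(G) ≥ 2. Therefore the treewidth is 2.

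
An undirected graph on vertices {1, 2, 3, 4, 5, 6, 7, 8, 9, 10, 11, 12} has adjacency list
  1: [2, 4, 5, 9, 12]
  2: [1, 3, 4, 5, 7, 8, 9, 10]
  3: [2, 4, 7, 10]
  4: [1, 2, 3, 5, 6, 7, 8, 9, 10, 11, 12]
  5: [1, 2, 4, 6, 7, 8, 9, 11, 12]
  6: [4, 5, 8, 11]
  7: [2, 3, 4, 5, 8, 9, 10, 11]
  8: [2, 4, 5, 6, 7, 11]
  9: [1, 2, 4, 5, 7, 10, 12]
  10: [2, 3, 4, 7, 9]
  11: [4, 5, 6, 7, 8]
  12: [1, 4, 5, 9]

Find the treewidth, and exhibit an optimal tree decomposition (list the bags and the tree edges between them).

Treewidth 4.
One optimal decomposition is:
Bags: B1 = {2, 4, 5, 7, 9}  B2 = {2, 4, 7, 9, 10}  B3 = {1, 2, 4, 5, 9}  B4 = {2, 4, 5, 7, 8}  B5 = {4, 5, 7, 8, 11}  B6 = {4, 5, 6, 8, 11}  B7 = {1, 4, 5, 9, 12}  B8 = {2, 3, 4, 7, 10}
Tree: B1–B2, B1–B3, B1–B4, B4–B5, B5–B6, B3–B7, B2–B8

The largest bag has 5 vertices, giving width 4; this decomposition certifies tw(G) ≤ 4. On the other hand G contains the 5-clique {2, 4, 7, 9, 10}. A clique must lie in a single bag of any decomposition, so no decomposition can have width below 4. The upper and lower bounds meet at 4, so that is the treewidth.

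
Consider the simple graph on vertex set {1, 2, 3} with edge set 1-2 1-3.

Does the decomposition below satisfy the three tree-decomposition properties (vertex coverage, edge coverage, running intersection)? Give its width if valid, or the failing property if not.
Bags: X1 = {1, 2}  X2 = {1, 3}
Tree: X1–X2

Yes; width 1.

Vertex coverage: the bags together contain {1, 2, 3}, the full vertex set. Edge coverage: each edge of G has both endpoints in at least one bag. Running intersection: for every vertex, the bags containing it form a connected subtree. All three properties hold, so this is a valid tree decomposition of width max|bag| − 1 = 1, and hence tw(G) ≤ 1.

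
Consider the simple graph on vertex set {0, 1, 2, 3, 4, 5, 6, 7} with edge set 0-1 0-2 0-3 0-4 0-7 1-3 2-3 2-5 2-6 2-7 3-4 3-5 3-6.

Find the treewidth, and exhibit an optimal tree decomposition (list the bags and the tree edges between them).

Treewidth 2.
One optimal decomposition is:
Bags: B1 = {0, 3, 4}  B2 = {0, 2, 3}  B3 = {0, 2, 7}  B4 = {2, 3, 6}  B5 = {2, 3, 5}  B6 = {0, 1, 3}
Tree: B1–B2, B2–B3, B2–B4, B4–B5, B1–B6

Each bag holds 3 vertices, so the decomposition has width 2, which upper-bounds the treewidth. On the other hand G contains the 3-clique {0, 1, 3}. A clique must lie in a single bag of any decomposition, so no decomposition can have width below 2. Combining the bounds, tw(G) = 2.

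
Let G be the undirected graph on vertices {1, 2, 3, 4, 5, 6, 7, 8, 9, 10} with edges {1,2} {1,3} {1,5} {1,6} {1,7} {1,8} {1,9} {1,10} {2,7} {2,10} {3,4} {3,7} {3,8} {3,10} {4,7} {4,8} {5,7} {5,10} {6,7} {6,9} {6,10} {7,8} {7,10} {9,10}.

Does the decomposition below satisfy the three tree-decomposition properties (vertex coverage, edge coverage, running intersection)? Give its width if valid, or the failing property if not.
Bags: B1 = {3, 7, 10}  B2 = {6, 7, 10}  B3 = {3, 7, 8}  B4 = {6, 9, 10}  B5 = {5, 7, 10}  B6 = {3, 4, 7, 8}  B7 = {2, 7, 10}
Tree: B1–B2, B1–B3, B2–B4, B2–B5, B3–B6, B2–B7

No — vertex 1 appears in no bag.

A tree decomposition must satisfy three properties: every vertex lies in some bag; for every edge, both endpoints lie together in some bag; and for every vertex, the bags containing it form a connected subtree. Here vertex 1 appears in no bag, so the decomposition is invalid.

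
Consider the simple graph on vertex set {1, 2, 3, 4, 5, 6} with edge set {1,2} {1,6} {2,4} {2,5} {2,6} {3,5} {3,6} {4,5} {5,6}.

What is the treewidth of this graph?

2

A width-2 tree decomposition is:
Bags: B1 = {1, 2, 6}  B2 = {2, 5, 6}  B3 = {2, 4, 5}  B4 = {3, 5, 6}
Tree: B1–B2, B2–B3, B2–B4
Each bag holds 3 vertices, so the decomposition has width 2, which upper-bounds the treewidth. On the other hand G contains the 3-clique {1, 2, 6}. A clique must lie in a single bag of any decomposition, so no decomposition can have width below 2. Combining the bounds, tw(G) = 2.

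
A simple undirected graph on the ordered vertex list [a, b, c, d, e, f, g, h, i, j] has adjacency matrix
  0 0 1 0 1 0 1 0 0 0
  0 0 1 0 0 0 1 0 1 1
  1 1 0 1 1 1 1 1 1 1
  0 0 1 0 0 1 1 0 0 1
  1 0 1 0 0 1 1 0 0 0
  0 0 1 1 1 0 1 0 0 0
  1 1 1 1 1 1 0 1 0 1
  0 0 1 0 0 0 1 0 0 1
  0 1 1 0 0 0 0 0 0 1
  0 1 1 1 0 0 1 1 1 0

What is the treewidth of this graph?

3

A width-3 tree decomposition is:
Bags: B1 = {c, d, f, g}  B2 = {c, d, g, j}  B3 = {b, c, g, j}  B4 = {c, g, h, j}  B5 = {c, e, f, g}  B6 = {a, c, e, g}  B7 = {b, c, i, j}
Tree: B1–B2, B2–B3, B3–B4, B1–B5, B5–B6, B3–B7
The largest bag has 4 vertices, giving width 3; this decomposition certifies tw(G) ≤ 3. On the other hand G contains the 4-clique {a, c, e, g}. A clique must lie in a single bag of any decomposition, so no decomposition can have width below 3. Hence tw(G) = 3 exactly.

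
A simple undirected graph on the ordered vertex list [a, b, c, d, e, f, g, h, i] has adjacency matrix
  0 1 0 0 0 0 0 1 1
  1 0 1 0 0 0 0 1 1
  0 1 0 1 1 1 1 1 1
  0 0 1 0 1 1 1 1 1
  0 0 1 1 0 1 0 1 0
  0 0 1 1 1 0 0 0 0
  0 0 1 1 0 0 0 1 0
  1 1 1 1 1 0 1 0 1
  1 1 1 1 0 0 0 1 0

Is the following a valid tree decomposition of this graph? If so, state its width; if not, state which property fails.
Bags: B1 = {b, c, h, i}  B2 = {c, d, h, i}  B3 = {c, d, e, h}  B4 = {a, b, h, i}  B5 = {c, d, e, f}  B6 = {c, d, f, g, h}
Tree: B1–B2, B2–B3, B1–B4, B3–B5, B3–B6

No — bags containing vertex f are not connected in the tree.

A tree decomposition must satisfy three properties: every vertex lies in some bag; for every edge, both endpoints lie together in some bag; and for every vertex, the bags containing it form a connected subtree. Here bags containing vertex f are not connected in the tree, so the decomposition is invalid.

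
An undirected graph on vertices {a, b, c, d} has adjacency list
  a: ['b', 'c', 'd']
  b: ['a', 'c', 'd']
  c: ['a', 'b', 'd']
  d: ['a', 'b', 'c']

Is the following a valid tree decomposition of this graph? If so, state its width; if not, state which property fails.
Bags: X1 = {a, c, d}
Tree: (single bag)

No — vertex b appears in no bag.

A tree decomposition must satisfy three properties: every vertex lies in some bag; for every edge, both endpoints lie together in some bag; and for every vertex, the bags containing it form a connected subtree. Here vertex b appears in no bag, so the decomposition is invalid.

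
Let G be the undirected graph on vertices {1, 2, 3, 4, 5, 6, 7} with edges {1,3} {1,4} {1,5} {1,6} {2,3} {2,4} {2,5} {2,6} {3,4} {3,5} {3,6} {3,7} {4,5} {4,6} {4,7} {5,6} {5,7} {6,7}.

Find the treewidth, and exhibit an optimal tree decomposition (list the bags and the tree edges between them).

Each bag holds 5 vertices, so the decomposition has width 4, which upper-bounds the treewidth. For the lower bound, the 5 vertices {1, 3, 4, 5, 6} are pairwise adjacent, and any tree decomposition puts a clique entirely inside one bag — forcing width ≥ 4. The upper and lower bounds meet at 4, so that is the treewidth.

Treewidth 4.
One optimal decomposition is:
Bags: B1 = {1, 3, 4, 5, 6}  B2 = {3, 4, 5, 6, 7}  B3 = {2, 3, 4, 5, 6}
Tree: B1–B2, B2–B3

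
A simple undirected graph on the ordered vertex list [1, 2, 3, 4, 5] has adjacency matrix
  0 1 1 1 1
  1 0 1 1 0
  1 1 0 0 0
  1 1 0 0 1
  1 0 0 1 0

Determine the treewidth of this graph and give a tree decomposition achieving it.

Treewidth 2.
One optimal decomposition is:
Bags: B1 = {1, 2, 4}  B2 = {1, 4, 5}  B3 = {1, 2, 3}
Tree: B1–B2, B1–B3

Every bag has size at most 3, so the width is 3 − 1 = 2 and tw(G) ≤ 2. Conversely, {1, 2, 3} is a clique of size 3, and the vertices of any clique must share a bag in every tree decomposition; so some bag has ≥ 3 vertices and tw(G) ≥ 2. The upper and lower bounds meet at 2, so that is the treewidth.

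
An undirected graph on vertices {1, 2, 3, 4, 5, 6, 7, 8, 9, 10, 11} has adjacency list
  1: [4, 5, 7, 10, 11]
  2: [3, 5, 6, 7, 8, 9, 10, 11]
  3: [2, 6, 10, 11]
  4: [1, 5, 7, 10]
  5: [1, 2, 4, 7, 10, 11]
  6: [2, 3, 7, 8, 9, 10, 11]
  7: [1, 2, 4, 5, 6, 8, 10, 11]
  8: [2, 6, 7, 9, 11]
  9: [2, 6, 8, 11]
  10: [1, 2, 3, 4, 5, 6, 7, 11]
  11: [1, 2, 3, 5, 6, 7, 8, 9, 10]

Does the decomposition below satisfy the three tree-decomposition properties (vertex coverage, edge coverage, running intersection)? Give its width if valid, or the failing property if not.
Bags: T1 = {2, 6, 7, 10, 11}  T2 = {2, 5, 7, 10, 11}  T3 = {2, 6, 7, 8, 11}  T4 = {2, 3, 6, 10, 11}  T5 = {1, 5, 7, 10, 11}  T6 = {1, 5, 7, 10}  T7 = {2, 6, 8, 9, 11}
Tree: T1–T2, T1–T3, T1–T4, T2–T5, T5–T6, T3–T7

A tree decomposition must satisfy three properties: every vertex lies in some bag; for every edge, both endpoints lie together in some bag; and for every vertex, the bags containing it form a connected subtree. Here vertex 4 appears in no bag, so the decomposition is invalid.

No — vertex 4 appears in no bag.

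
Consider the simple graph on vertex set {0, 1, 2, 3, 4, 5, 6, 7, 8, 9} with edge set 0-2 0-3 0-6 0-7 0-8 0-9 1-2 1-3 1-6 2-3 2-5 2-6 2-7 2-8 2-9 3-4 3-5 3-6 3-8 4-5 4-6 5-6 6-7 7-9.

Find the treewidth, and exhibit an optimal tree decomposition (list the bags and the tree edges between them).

Treewidth 3.
One optimal decomposition is:
Bags: B1 = {2, 3, 5, 6}  B2 = {0, 2, 3, 6}  B3 = {3, 4, 5, 6}  B4 = {1, 2, 3, 6}  B5 = {0, 2, 3, 8}  B6 = {0, 2, 6, 7}  B7 = {0, 2, 7, 9}
Tree: B1–B2, B1–B3, B1–B4, B2–B5, B2–B6, B6–B7

Every bag has size at most 4, so the width is 4 − 1 = 3 and tw(G) ≤ 3. Conversely, {0, 2, 7, 9} is a clique of size 4, and the vertices of any clique must share a bag in every tree decomposition; so some bag has ≥ 4 vertices and tw(G) ≥ 3. Hence tw(G) = 3 exactly.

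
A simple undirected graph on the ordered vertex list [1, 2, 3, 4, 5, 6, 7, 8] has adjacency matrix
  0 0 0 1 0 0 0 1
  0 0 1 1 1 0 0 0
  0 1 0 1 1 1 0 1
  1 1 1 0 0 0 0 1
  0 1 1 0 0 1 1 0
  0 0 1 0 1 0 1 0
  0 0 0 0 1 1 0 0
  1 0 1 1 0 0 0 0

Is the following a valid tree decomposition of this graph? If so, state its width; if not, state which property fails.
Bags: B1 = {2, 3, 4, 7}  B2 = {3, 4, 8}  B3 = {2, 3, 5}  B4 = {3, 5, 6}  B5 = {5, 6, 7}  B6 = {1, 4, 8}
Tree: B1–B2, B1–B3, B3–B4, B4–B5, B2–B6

A tree decomposition must satisfy three properties: every vertex lies in some bag; for every edge, both endpoints lie together in some bag; and for every vertex, the bags containing it form a connected subtree. Here bags containing vertex 7 are not connected in the tree, so the decomposition is invalid.

No — bags containing vertex 7 are not connected in the tree.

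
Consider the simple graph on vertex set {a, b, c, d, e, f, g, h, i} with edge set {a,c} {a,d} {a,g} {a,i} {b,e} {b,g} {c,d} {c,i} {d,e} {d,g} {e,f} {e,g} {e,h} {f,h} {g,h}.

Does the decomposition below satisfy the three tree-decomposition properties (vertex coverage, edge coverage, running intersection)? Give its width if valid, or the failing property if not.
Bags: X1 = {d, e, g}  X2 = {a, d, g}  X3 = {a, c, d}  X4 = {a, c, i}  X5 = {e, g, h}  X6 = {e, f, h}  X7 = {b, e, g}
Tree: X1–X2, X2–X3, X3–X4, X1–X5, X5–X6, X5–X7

Checking the three conditions: (i) the bags cover all of {a, b, c, d, e, f, g, h, i}; (ii) for each edge, some bag contains both endpoints; (iii) the bags containing any fixed vertex form a subtree. All hold, so the decomposition is valid with width 3 − 1 = 2.

Yes; width 2.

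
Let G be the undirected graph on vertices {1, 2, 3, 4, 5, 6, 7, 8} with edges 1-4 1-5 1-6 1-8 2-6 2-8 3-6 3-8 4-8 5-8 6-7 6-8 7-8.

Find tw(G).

2

A width-2 tree decomposition is:
Bags: B1 = {1, 5, 8}  B2 = {1, 6, 8}  B3 = {2, 6, 8}  B4 = {1, 4, 8}  B5 = {3, 6, 8}  B6 = {6, 7, 8}
Tree: B1–B2, B2–B3, B2–B4, B2–B5, B3–B6
Each bag holds 3 vertices, so the decomposition has width 2, which upper-bounds the treewidth. On the other hand G contains the 3-clique {1, 4, 8}. A clique must lie in a single bag of any decomposition, so no decomposition can have width below 2. Hence tw(G) = 2 exactly.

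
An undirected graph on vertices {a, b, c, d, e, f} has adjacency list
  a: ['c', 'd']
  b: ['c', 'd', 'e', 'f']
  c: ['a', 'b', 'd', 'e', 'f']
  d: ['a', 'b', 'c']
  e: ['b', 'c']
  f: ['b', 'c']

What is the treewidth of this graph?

2

A width-2 tree decomposition is:
Bags: B1 = {b, c, e}  B2 = {b, c, f}  B3 = {b, c, d}  B4 = {a, c, d}
Tree: B1–B2, B2–B3, B3–B4
Each bag holds 3 vertices, so the decomposition has width 2, which upper-bounds the treewidth. For the lower bound, the 3 vertices {a, c, d} are pairwise adjacent, and any tree decomposition puts a clique entirely inside one bag — forcing width ≥ 2. Therefore the treewidth is 2.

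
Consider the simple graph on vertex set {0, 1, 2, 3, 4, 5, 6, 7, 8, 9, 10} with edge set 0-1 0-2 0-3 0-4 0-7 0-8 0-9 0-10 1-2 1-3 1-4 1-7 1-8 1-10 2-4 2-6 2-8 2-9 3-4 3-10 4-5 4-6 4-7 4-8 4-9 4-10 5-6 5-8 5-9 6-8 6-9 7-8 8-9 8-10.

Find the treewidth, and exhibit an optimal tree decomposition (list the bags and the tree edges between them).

Treewidth 4.
One such decomposition:
Bags: B1 = {0, 1, 2, 4, 8}  B2 = {0, 2, 4, 8, 9}  B3 = {2, 4, 6, 8, 9}  B4 = {0, 1, 4, 7, 8}  B5 = {0, 1, 4, 8, 10}  B6 = {4, 5, 6, 8, 9}  B7 = {0, 1, 3, 4, 10}
Tree: B1–B2, B2–B3, B1–B4, B1–B5, B3–B6, B5–B7

Each bag holds 5 vertices, so the decomposition has width 4, which upper-bounds the treewidth. Conversely, {0, 1, 2, 4, 8} is a clique of size 5, and the vertices of any clique must share a bag in every tree decomposition; so some bag has ≥ 5 vertices and tw(G) ≥ 4. The upper and lower bounds meet at 4, so that is the treewidth.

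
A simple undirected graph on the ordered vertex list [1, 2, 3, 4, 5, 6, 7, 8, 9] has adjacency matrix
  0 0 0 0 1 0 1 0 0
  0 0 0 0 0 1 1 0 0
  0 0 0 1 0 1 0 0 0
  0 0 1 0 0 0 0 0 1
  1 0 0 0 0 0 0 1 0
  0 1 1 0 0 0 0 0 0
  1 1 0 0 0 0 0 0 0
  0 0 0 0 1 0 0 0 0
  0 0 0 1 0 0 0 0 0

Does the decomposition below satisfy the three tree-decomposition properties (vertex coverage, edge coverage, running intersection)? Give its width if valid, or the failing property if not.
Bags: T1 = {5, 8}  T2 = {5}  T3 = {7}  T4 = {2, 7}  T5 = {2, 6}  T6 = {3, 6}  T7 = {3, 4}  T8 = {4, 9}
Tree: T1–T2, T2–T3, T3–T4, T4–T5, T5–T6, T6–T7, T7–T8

A tree decomposition must satisfy three properties: every vertex lies in some bag; for every edge, both endpoints lie together in some bag; and for every vertex, the bags containing it form a connected subtree. Here vertex 1 appears in no bag, so the decomposition is invalid.

No — vertex 1 appears in no bag.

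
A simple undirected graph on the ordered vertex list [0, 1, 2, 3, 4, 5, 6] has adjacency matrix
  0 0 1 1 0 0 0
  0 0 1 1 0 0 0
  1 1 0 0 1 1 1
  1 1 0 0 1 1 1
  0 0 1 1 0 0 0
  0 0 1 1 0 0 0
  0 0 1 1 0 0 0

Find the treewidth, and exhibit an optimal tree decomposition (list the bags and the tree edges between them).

Every bag has size at most 3, so the width is 3 − 1 = 2 and tw(G) ≤ 2. For the lower bound, G contains the cycle 2–6–3–4–2, so G is not a forest; only forests have treewidth ≤ 1, hence tw(G) ≥ 2. Combining the bounds, tw(G) = 2.

Treewidth 2.
One optimal decomposition is:
Bags: B1 = {2, 3, 6}  B2 = {2, 3, 4}  B3 = {2, 3, 5}  B4 = {0, 2, 3}  B5 = {1, 2, 3}
Tree: B1–B2, B2–B3, B3–B4, B4–B5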